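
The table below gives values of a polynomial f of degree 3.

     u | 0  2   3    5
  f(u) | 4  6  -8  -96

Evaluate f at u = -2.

Write f(u) = au^3 + bu^2 + cu + d. Substituting each data point gives a linear system:
  d = 4
  8a + 4b + 2c + d = 6
  27a + 9b + 3c + d = -8
  125a + 25b + 5c + d = -96
Solving the system yields a = -1, b = 0, c = 5, d = 4.
So f(u) = -u^3 + 5u + 4.
Then f(-2) = 2.

2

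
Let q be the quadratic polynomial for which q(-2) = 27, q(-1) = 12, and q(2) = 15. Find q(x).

Using the Lagrange interpolation formula with nodes -2, -1, 2:
  L_0(x) = (x + 1)(x - 2) / 4
  L_1(x) = (x + 2)(x - 2) / -3
  L_2(x) = (x + 2)(x + 1) / 12
Then q(x) = 27·L_0(x) + 12·L_1(x) + 15·L_2(x).
Expanding and collecting terms gives q(x) = 4x^2 - 3x + 5.
Check: q(-1) = 12. ✓

q(x) = 4x^2 - 3x + 5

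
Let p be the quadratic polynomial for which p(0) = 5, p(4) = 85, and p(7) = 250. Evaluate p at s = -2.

Using the Lagrange interpolation formula with nodes 0, 4, 7:
  L_0(s) = (s - 4)(s - 7) / 28
  L_1(s) = s(s - 7) / -12
  L_2(s) = s(s - 4) / 21
Then p(s) = 5·L_0(s) + 85·L_1(s) + 250·L_2(s).
Expanding and collecting terms gives p(s) = 5s^2 + 5.
Evaluating at s = -2: p(-2) = 25.

25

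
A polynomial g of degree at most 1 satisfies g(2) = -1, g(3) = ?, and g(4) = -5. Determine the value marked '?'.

The 2 known points determine the degree-1 polynomial uniquely.
Write g(t) = at + b. Substituting each data point gives a linear system:
  2a + b = -1
  4a + b = -5
Solving the system yields a = -2, b = 3.
So g(t) = -2t + 3.
Then g(3) = -3.

-3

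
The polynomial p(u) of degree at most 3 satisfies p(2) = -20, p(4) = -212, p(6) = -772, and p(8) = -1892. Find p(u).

p(u) = -4u^3 + 2u^2 + 4u - 4

Write p(u) = au^3 + bu^2 + cu + d. Substituting each data point gives a linear system:
  8a + 4b + 2c + d = -20
  64a + 16b + 4c + d = -212
  216a + 36b + 6c + d = -772
  512a + 64b + 8c + d = -1892
Solving the system yields a = -4, b = 2, c = 4, d = -4.
So p(u) = -4u^3 + 2u^2 + 4u - 4.
Check: p(4) = -212. ✓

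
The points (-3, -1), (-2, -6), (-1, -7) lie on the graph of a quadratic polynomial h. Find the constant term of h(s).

-4

Write h(s) = as^2 + bs + c. Substituting each data point gives a linear system:
  9a - 3b + c = -1
  4a - 2b + c = -6
  a - b + c = -7
Solving the system yields a = 2, b = 5, c = -4.
So h(s) = 2s^2 + 5s - 4.
The constant term is -4.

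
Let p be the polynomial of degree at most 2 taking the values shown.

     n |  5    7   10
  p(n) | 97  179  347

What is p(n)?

p(n) = 3n^2 + 5n - 3

Write p(n) = an^2 + bn + c. Substituting each data point gives a linear system:
  25a + 5b + c = 97
  49a + 7b + c = 179
  100a + 10b + c = 347
Solving the system yields a = 3, b = 5, c = -3.
So p(n) = 3n^2 + 5n - 3.
Check: p(10) = 347. ✓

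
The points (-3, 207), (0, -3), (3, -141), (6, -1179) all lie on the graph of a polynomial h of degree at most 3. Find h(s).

h(s) = -6s^3 + 4s^2 - 4s - 3

Write h(s) = as^3 + bs^2 + cs + d. Substituting each data point gives a linear system:
  -27a + 9b - 3c + d = 207
  d = -3
  27a + 9b + 3c + d = -141
  216a + 36b + 6c + d = -1179
Solving the system yields a = -6, b = 4, c = -4, d = -3.
So h(s) = -6s³ + 4s² - 4s - 3.
Check: h(-3) = 207. ✓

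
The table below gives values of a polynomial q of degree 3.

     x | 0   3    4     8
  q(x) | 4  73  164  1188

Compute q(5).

309

Write q(x) = ax^3 + bx^2 + cx + d. Substituting each data point gives a linear system:
  d = 4
  27a + 9b + 3c + d = 73
  64a + 16b + 4c + d = 164
  512a + 64b + 8c + d = 1188
Solving the system yields a = 2, b = 3, c = -4, d = 4.
So q(x) = 2x^3 + 3x^2 - 4x + 4.
Then q(5) = 309.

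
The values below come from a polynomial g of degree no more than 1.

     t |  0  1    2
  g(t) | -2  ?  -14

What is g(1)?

-8

The 2 known points determine the degree-1 polynomial uniquely.
Write g(t) = at + b. Substituting each data point gives a linear system:
  b = -2
  2a + b = -14
Solving the system yields a = -6, b = -2.
So g(t) = -6t - 2.
Then g(1) = -8.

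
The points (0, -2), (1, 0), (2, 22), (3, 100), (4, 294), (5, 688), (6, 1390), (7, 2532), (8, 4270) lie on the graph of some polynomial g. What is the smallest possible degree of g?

Forward differences of the values at n = 0, 1, 2, 3, 4, 5, 6, 7, 8:
  g  : -2  0  22  100  294  688  1390  2532  4270
  Δ  : 2  22  78  194  394  702  1142  1738
  Δ^2: 20  56  116  200  308  440  596
  Δ^3: 36  60  84  108  132  156
  Δ^4: 24  24  24  24  24
  Δ^5: 0  0  0  0
  Δ^6: 0  0  0
  Δ^7: 0  0
  Δ^8: 0
The fourth differences are constant (24) and nonzero, while all higher differences vanish, so the minimal degree is 4.

4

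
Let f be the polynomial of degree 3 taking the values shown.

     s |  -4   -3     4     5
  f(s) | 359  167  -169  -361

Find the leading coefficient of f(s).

-4

Write f(s) = as^3 + bs^2 + cs + d. Substituting each data point gives a linear system:
  -64a + 16b - 4c + d = 359
  -27a + 9b - 3c + d = 167
  64a + 16b + 4c + d = -169
  125a + 25b + 5c + d = -361
Solving the system yields a = -4, b = 6, c = -2, d = -1.
So f(s) = -4s^3 + 6s^2 - 2s - 1.
The leading coefficient is -4.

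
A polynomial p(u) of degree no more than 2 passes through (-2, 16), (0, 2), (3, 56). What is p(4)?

Using the Lagrange interpolation formula with nodes -2, 0, 3:
  L_0(u) = u(u - 3) / 10
  L_1(u) = (u + 2)(u - 3) / -6
  L_2(u) = (u + 2)u / 15
Then p(u) = 16·L_0(u) + 2·L_1(u) + 56·L_2(u).
Expanding and collecting terms gives p(u) = 5u² + 3u + 2.
Evaluating at u = 4: p(4) = 94.

94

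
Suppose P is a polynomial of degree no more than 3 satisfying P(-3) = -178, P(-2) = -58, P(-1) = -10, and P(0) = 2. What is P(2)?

62

Using the Lagrange interpolation formula with nodes -3, -2, -1, 0:
  L_0(n) = (n + 2)(n + 1)n / -6
  L_1(n) = (n + 3)(n + 1)n / 2
  L_2(n) = (n + 3)(n + 2)n / -2
  L_3(n) = (n + 3)(n + 2)(n + 1) / 6
Then P(n) = -178·L_0(n) - 58·L_1(n) - 10·L_2(n) + 2·L_3(n).
Expanding and collecting terms gives P(n) = 6n³ + 6n + 2.
Evaluating at n = 2: P(2) = 62.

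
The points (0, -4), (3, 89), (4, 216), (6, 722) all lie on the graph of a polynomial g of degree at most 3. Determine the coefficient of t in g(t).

Write g(t) = at^3 + bt^2 + ct + d. Substituting each data point gives a linear system:
  d = -4
  27a + 9b + 3c + d = 89
  64a + 16b + 4c + d = 216
  216a + 36b + 6c + d = 722
Solving the system yields a = 3, b = 3, c = -5, d = -4.
So g(t) = 3t^3 + 3t^2 - 5t - 4.
The coefficient of t is -5.

-5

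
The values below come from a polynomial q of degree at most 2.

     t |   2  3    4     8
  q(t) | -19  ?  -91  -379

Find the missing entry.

-49

The 3 known points determine the degree-2 polynomial uniquely.
Write q(t) = at^2 + bt + c. Substituting each data point gives a linear system:
  4a + 2b + c = -19
  16a + 4b + c = -91
  64a + 8b + c = -379
Solving the system yields a = -6, b = 0, c = 5.
So q(t) = -6t^2 + 5.
Then q(3) = -49.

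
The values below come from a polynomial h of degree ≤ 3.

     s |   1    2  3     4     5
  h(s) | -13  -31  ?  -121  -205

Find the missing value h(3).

The 4 known points determine the degree-3 polynomial uniquely.
Write h(s) = as^3 + bs^2 + cs + d. Substituting each data point gives a linear system:
  a + b + c + d = -13
  8a + 4b + 2c + d = -31
  64a + 16b + 4c + d = -121
  125a + 25b + 5c + d = -205
Solving the system yields a = -1, b = -2, c = -5, d = -5.
So h(s) = -s^3 - 2s^2 - 5s - 5.
Then h(3) = -65.

-65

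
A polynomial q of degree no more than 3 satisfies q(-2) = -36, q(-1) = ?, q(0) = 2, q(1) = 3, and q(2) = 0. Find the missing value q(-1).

On equispaced nodes a degree-3 polynomial has vanishing fourth forward difference, so
  q(-2) - 4·q(-1) + 6·q(0) - 4·q(1) + q(2) = 0.
Substituting the known values and solving for q(-1):
  -4·q(-1) = 36
  q(-1) = -9.

-9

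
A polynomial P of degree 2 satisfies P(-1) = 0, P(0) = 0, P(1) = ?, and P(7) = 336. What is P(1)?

The 3 known points determine the degree-2 polynomial uniquely.
Write P(n) = an^2 + bn + c. Substituting each data point gives a linear system:
  a - b + c = 0
  c = 0
  49a + 7b + c = 336
Solving the system yields a = 6, b = 6, c = 0.
So P(n) = 6n^2 + 6n.
Then P(1) = 12.

12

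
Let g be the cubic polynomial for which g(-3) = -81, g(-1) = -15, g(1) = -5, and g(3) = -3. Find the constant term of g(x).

-6

Write g(x) = ax^3 + bx^2 + cx + d. Substituting each data point gives a linear system:
  -27a + 9b - 3c + d = -81
  -a + b - c + d = -15
  a + b + c + d = -5
  27a + 9b + 3c + d = -3
Solving the system yields a = 1, b = -4, c = 4, d = -6.
So g(x) = x^3 - 4x^2 + 4x - 6.
The constant term is -6.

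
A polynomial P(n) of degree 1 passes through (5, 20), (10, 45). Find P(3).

10

Using the Lagrange interpolation formula with nodes 5, 10:
  L_0(n) = (n - 10) / -5
  L_1(n) = (n - 5) / 5
Then P(n) = 20·L_0(n) + 45·L_1(n).
Expanding and collecting terms gives P(n) = 5n - 5.
Evaluating at n = 3: P(3) = 10.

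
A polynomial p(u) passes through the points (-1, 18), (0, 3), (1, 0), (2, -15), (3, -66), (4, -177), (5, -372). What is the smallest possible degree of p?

3

Forward differences of the values at u = -1, 0, 1, 2, 3, 4, 5:
  p  : 18  3  0  -15  -66  -177  -372
  Δ  : -15  -3  -15  -51  -111  -195
  Δ^2: 12  -12  -36  -60  -84
  Δ^3: -24  -24  -24  -24
  Δ^4: 0  0  0
  Δ^5: 0  0
  Δ^6: 0
The third differences are constant (-24) and nonzero, while all higher differences vanish, so the minimal degree is 3.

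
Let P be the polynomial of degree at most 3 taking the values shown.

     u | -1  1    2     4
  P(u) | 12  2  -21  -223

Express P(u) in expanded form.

Write P(u) = au^3 + bu^2 + cu + d. Substituting each data point gives a linear system:
  -a + b - c + d = 12
  a + b + c + d = 2
  8a + 4b + 2c + d = -21
  64a + 16b + 4c + d = -223
Solving the system yields a = -4, b = 2, c = -1, d = 5.
So P(u) = -4u^3 + 2u^2 - u + 5.
Check: P(1) = 2. ✓

P(u) = -4u^3 + 2u^2 - u + 5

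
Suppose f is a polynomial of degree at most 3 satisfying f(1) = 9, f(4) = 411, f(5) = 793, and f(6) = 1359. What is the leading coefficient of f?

Write f(u) = au^3 + bu^2 + cu + d. Substituting each data point gives a linear system:
  a + b + c + d = 9
  64a + 16b + 4c + d = 411
  125a + 25b + 5c + d = 793
  216a + 36b + 6c + d = 1359
Solving the system yields a = 6, b = 2, c = -2, d = 3.
So f(u) = 6u^3 + 2u^2 - 2u + 3.
The leading coefficient is 6.

6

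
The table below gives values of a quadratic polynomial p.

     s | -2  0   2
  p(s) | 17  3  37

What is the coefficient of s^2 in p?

6

Write p(s) = as^2 + bs + c. Substituting each data point gives a linear system:
  4a - 2b + c = 17
  c = 3
  4a + 2b + c = 37
Solving the system yields a = 6, b = 5, c = 3.
So p(s) = 6s^2 + 5s + 3.
The leading coefficient is 6.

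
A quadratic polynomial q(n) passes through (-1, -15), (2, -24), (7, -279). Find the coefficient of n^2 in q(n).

Write q(n) = an^2 + bn + c. Substituting each data point gives a linear system:
  a - b + c = -15
  4a + 2b + c = -24
  49a + 7b + c = -279
Solving the system yields a = -6, b = 3, c = -6.
So q(n) = -6n^2 + 3n - 6.
The leading coefficient is -6.

-6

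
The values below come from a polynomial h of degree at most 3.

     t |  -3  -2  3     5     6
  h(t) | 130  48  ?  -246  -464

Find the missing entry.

-32

The 4 known points determine the degree-3 polynomial uniquely.
Write h(t) = at^3 + bt^2 + ct + d. Substituting each data point gives a linear system:
  -27a + 9b - 3c + d = 130
  -8a + 4b - 2c + d = 48
  125a + 25b + 5c + d = -246
  216a + 36b + 6c + d = -464
Solving the system yields a = -3, b = 5, c = 0, d = 4.
So h(t) = -3t^3 + 5t^2 + 4.
Then h(3) = -32.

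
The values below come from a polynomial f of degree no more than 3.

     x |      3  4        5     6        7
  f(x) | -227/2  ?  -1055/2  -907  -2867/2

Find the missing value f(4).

-271

The 4 known points determine the degree-3 polynomial uniquely.
Write f(x) = ax^3 + bx^2 + cx + d. Substituting each data point gives a linear system:
  27a + 9b + 3c + d = -227/2
  125a + 25b + 5c + d = -1055/2
  216a + 36b + 6c + d = -907
  343a + 49b + 7c + d = -2867/2
Solving the system yields a = -4, b = -3/2, c = 1, d = 5.
So f(x) = -4x³ - (3/2)x² + x + 5.
Then f(4) = -271.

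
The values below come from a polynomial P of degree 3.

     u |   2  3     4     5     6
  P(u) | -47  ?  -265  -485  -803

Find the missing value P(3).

-125

The 4 known points determine the degree-3 polynomial uniquely.
Write P(u) = au^3 + bu^2 + cu + d. Substituting each data point gives a linear system:
  8a + 4b + 2c + d = -47
  64a + 16b + 4c + d = -265
  125a + 25b + 5c + d = -485
  216a + 36b + 6c + d = -803
Solving the system yields a = -3, b = -4, c = -1, d = -5.
So P(u) = -3u^3 - 4u^2 - u - 5.
Then P(3) = -125.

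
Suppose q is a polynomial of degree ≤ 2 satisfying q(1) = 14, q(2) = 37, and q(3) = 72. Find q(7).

332

Write q(t) = at^2 + bt + c. Substituting each data point gives a linear system:
  a + b + c = 14
  4a + 2b + c = 37
  9a + 3b + c = 72
Solving the system yields a = 6, b = 5, c = 3.
So q(t) = 6t^2 + 5t + 3.
Then q(7) = 332.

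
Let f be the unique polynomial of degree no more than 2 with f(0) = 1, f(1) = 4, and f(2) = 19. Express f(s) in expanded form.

f(s) = 6s^2 - 3s + 1

Write f(s) = as^2 + bs + c. Substituting each data point gives a linear system:
  c = 1
  a + b + c = 4
  4a + 2b + c = 19
Solving the system yields a = 6, b = -3, c = 1.
So f(s) = 6s² - 3s + 1.
Check: f(0) = 1. ✓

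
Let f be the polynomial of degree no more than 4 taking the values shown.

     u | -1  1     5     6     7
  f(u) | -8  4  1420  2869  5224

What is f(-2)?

13

Using the Lagrange interpolation formula with nodes -1, 1, 5, 6, 7:
  L_0(u) = (u - 1)(u - 5)(u - 6)(u - 7) / 672
  L_1(u) = (u + 1)(u - 5)(u - 6)(u - 7) / -240
  L_2(u) = (u + 1)(u - 1)(u - 6)(u - 7) / 48
  L_3(u) = (u + 1)(u - 1)(u - 5)(u - 7) / -35
  L_4(u) = (u + 1)(u - 1)(u - 5)(u - 6) / 96
Then f(u) = -8·L_0(u) + 4·L_1(u) + 1420·L_2(u) + 2869·L_3(u) + 5224·L_4(u).
Expanding and collecting terms gives f(u) = 2u⁴ + u³ + u² + 5u - 5.
Evaluating at u = -2: f(-2) = 13.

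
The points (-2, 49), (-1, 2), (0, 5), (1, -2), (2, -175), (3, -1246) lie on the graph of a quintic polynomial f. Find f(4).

-5003

Write f(x) = ax^5 + bx^4 + cx^3 + dx^2 + ex + k. Substituting each data point gives a linear system:
  -32a + 16b - 8c + 4d - 2e + k = 49
  -a + b - c + d - e + k = 2
  k = 5
  a + b + c + d + e + k = -2
  32a + 16b + 8c + 4d + 2e + k = -175
  243a + 81b + 27c + 9d + 3e + k = -1246
Solving the system yields a = -4, b = -4, c = 2, d = -1, e = 0, k = 5.
So f(x) = -4x^5 - 4x^4 + 2x^3 - x^2 + 5.
Then f(4) = -5003.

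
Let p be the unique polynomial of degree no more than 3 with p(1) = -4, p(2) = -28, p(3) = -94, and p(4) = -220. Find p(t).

p(t) = -3t^3 - 3t^2 + 6t - 4

Write p(t) = at^3 + bt^2 + ct + d. Substituting each data point gives a linear system:
  a + b + c + d = -4
  8a + 4b + 2c + d = -28
  27a + 9b + 3c + d = -94
  64a + 16b + 4c + d = -220
Solving the system yields a = -3, b = -3, c = 6, d = -4.
So p(t) = -3t^3 - 3t^2 + 6t - 4.
Check: p(3) = -94. ✓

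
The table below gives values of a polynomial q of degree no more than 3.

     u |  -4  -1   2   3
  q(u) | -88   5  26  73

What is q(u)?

q(u) = 2u^3 + 2u^2 - u + 4

Write q(u) = au^3 + bu^2 + cu + d. Substituting each data point gives a linear system:
  -64a + 16b - 4c + d = -88
  -a + b - c + d = 5
  8a + 4b + 2c + d = 26
  27a + 9b + 3c + d = 73
Solving the system yields a = 2, b = 2, c = -1, d = 4.
So q(u) = 2u³ + 2u² - u + 4.
Check: q(-4) = -88. ✓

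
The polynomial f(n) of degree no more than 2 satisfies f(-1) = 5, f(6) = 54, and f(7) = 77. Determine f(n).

f(n) = 2n^2 - 3n

Using the Lagrange interpolation formula with nodes -1, 6, 7:
  L_0(n) = (n - 6)(n - 7) / 56
  L_1(n) = (n + 1)(n - 7) / -7
  L_2(n) = (n + 1)(n - 6) / 8
Then f(n) = 5·L_0(n) + 54·L_1(n) + 77·L_2(n).
Expanding and collecting terms gives f(n) = 2n^2 - 3n.
Check: f(-1) = 5. ✓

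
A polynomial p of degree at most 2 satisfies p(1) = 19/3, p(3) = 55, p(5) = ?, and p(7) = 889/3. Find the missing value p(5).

The 3 known points determine the degree-2 polynomial uniquely.
Write p(x) = ax^2 + bx + c. Substituting each data point gives a linear system:
  a + b + c = 19/3
  9a + 3b + c = 55
  49a + 7b + c = 889/3
Solving the system yields a = 6, b = 1/3, c = 0.
So p(x) = 6x^2 + (1/3)x.
Then p(5) = 455/3.

455/3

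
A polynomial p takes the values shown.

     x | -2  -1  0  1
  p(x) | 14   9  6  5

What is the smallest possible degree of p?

2

Forward differences of the values at x = -2, -1, 0, 1:
  p  : 14  9  6  5
  Δ  : -5  -3  -1
  Δ^2: 2  2
  Δ^3: 0
The second differences are constant (2) and nonzero, while all higher differences vanish, so the minimal degree is 2.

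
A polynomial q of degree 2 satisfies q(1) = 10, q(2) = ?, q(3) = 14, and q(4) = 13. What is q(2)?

13

On equispaced nodes a degree-2 polynomial has vanishing third forward difference, so
  - q(1) + 3·q(2) - 3·q(3) + q(4) = 0.
Substituting the known values and solving for q(2):
  3·q(2) = 39
  q(2) = 13.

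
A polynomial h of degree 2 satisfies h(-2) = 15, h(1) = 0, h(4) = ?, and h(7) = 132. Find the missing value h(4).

39

On equispaced nodes a degree-2 polynomial has vanishing third forward difference, so
  - h(-2) + 3·h(1) - 3·h(4) + h(7) = 0.
Substituting the known values and solving for h(4):
  -3·h(4) = -117
  h(4) = 39.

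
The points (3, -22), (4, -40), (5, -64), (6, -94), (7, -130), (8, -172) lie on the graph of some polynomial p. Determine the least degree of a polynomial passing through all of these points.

2

Forward differences of the values at u = 3, 4, 5, 6, 7, 8:
  p  : -22  -40  -64  -94  -130  -172
  Δ  : -18  -24  -30  -36  -42
  Δ^2: -6  -6  -6  -6
  Δ^3: 0  0  0
  Δ^4: 0  0
  Δ^5: 0
The second differences are constant (-6) and nonzero, while all higher differences vanish, so the minimal degree is 2.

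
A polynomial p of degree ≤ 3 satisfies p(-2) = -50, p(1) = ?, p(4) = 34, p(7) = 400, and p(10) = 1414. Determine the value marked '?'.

-8

The 4 known points determine the degree-3 polynomial uniquely.
Write p(u) = au^3 + bu^2 + cu + d. Substituting each data point gives a linear system:
  -8a + 4b - 2c + d = -50
  64a + 16b + 4c + d = 34
  343a + 49b + 7c + d = 400
  1000a + 100b + 10c + d = 1414
Solving the system yields a = 2, b = -6, c = 2, d = -6.
So p(u) = 2u³ - 6u² + 2u - 6.
Then p(1) = -8.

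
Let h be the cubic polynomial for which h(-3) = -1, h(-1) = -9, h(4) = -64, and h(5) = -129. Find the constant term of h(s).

Write h(s) = as^3 + bs^2 + cs + d. Substituting each data point gives a linear system:
  -27a + 9b - 3c + d = -1
  -a + b - c + d = -9
  64a + 16b + 4c + d = -64
  125a + 25b + 5c + d = -129
Solving the system yields a = -1, b = -1, c = 5, d = -4.
So h(s) = -s^3 - s^2 + 5s - 4.
The constant term is -4.

-4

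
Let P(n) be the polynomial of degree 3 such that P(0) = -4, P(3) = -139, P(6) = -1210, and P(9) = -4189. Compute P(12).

-10048

Using the Lagrange interpolation formula with nodes 0, 3, 6, 9:
  L_0(n) = (n - 3)(n - 6)(n - 9) / -162
  L_1(n) = n(n - 6)(n - 9) / 54
  L_2(n) = n(n - 3)(n - 9) / -54
  L_3(n) = n(n - 3)(n - 6) / 162
Then P(n) = -4·L_0(n) - 139·L_1(n) - 1210·L_2(n) - 4189·L_3(n).
Expanding and collecting terms gives P(n) = -6n^3 + 2n^2 + 3n - 4.
Evaluating at n = 12: P(12) = -10048.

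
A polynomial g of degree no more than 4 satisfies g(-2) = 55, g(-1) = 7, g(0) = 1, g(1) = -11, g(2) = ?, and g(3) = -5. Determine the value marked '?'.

-29

The 5 known points determine the degree-4 polynomial uniquely.
Write g(t) = at^4 + bt^3 + ct^2 + dt + e. Substituting each data point gives a linear system:
  16a - 8b + 4c - 2d + e = 55
  a - b + c - d + e = 7
  e = 1
  a + b + c + d + e = -11
  81a + 27b + 9c + 3d + e = -5
Solving the system yields a = 2, b = -4, c = -5, d = -5, e = 1.
So g(t) = 2t^4 - 4t^3 - 5t^2 - 5t + 1.
Then g(2) = -29.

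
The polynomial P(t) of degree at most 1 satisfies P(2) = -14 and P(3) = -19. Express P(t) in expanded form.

P(t) = -5t - 4

Using the Lagrange interpolation formula with nodes 2, 3:
  L_0(t) = (t - 3) / -1
  L_1(t) = (t - 2) / 1
Then P(t) = -14·L_0(t) - 19·L_1(t).
Expanding and collecting terms gives P(t) = -5t - 4.
Check: P(2) = -14. ✓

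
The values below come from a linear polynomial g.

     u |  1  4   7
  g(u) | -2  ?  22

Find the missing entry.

The 2 known points determine the degree-1 polynomial uniquely.
Write g(u) = au + b. Substituting each data point gives a linear system:
  a + b = -2
  7a + b = 22
Solving the system yields a = 4, b = -6.
So g(u) = 4u - 6.
Then g(4) = 10.

10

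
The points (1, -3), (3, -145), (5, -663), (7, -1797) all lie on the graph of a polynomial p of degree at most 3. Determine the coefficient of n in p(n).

Write p(n) = an^3 + bn^2 + cn + d. Substituting each data point gives a linear system:
  a + b + c + d = -3
  27a + 9b + 3c + d = -145
  125a + 25b + 5c + d = -663
  343a + 49b + 7c + d = -1797
Solving the system yields a = -5, b = -2, c = 2, d = 2.
So p(n) = -5n^3 - 2n^2 + 2n + 2.
The coefficient of n is 2.

2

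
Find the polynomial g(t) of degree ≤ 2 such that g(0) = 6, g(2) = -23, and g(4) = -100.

Write g(t) = at^2 + bt + c. Substituting each data point gives a linear system:
  c = 6
  4a + 2b + c = -23
  16a + 4b + c = -100
Solving the system yields a = -6, b = -5/2, c = 6.
So g(t) = -6t^2 - (5/2)t + 6.
Check: g(4) = -100. ✓

g(t) = -6t^2 - (5/2)t + 6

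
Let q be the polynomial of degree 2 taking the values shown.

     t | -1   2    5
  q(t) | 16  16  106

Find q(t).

q(t) = 5t^2 - 5t + 6

Using the Lagrange interpolation formula with nodes -1, 2, 5:
  L_0(t) = (t - 2)(t - 5) / 18
  L_1(t) = (t + 1)(t - 5) / -9
  L_2(t) = (t + 1)(t - 2) / 18
Then q(t) = 16·L_0(t) + 16·L_1(t) + 106·L_2(t).
Expanding and collecting terms gives q(t) = 5t² - 5t + 6.
Check: q(5) = 106. ✓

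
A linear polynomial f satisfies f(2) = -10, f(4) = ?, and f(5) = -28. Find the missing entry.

The 2 known points determine the degree-1 polynomial uniquely.
Write f(x) = ax + b. Substituting each data point gives a linear system:
  2a + b = -10
  5a + b = -28
Solving the system yields a = -6, b = 2.
So f(x) = -6x + 2.
Then f(4) = -22.

-22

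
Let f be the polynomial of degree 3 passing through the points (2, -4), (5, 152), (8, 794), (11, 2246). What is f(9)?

Using the Lagrange interpolation formula with nodes 2, 5, 8, 11:
  L_0(t) = (t - 5)(t - 8)(t - 11) / -162
  L_1(t) = (t - 2)(t - 8)(t - 11) / 54
  L_2(t) = (t - 2)(t - 5)(t - 11) / -54
  L_3(t) = (t - 2)(t - 5)(t - 8) / 162
Then f(t) = -4·L_0(t) + 152·L_1(t) + 794·L_2(t) + 2246·L_3(t).
Expanding and collecting terms gives f(t) = 2t³ - 3t² - 5t + 2.
Evaluating at t = 9: f(9) = 1172.

1172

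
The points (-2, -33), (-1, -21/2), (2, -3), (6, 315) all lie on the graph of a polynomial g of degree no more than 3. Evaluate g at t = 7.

Using the Lagrange interpolation formula with nodes -2, -1, 2, 6:
  L_0(t) = (t + 1)(t - 2)(t - 6) / -32
  L_1(t) = (t + 2)(t - 2)(t - 6) / 21
  L_2(t) = (t + 2)(t + 1)(t - 6) / -48
  L_3(t) = (t + 2)(t + 1)(t - 2) / 224
Then g(t) = -33·L_0(t) - 21/2·L_1(t) - 3·L_2(t) + 315·L_3(t).
Expanding and collecting terms gives g(t) = 2t^3 - 3t^2 - (1/2)t - 6.
Evaluating at t = 7: g(7) = 1059/2.

1059/2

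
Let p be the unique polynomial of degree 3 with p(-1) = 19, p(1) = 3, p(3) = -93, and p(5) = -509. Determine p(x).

p(x) = -5x^3 + 5x^2 - 3x + 6

Using the Lagrange interpolation formula with nodes -1, 1, 3, 5:
  L_0(x) = (x - 1)(x - 3)(x - 5) / -48
  L_1(x) = (x + 1)(x - 3)(x - 5) / 16
  L_2(x) = (x + 1)(x - 1)(x - 5) / -16
  L_3(x) = (x + 1)(x - 1)(x - 3) / 48
Then p(x) = 19·L_0(x) + 3·L_1(x) - 93·L_2(x) - 509·L_3(x).
Expanding and collecting terms gives p(x) = -5x^3 + 5x^2 - 3x + 6.
Check: p(-1) = 19. ✓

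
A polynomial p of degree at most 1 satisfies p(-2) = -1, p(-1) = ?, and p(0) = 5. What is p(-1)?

2

On equispaced nodes a degree-1 polynomial has vanishing second forward difference, so
  p(-2) - 2·p(-1) + p(0) = 0.
Substituting the known values and solving for p(-1):
  -2·p(-1) = -4
  p(-1) = 2.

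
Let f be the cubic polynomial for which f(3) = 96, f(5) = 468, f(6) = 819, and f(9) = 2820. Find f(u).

f(u) = 4u^3 - u^2 - 2u + 3

Write f(u) = au^3 + bu^2 + cu + d. Substituting each data point gives a linear system:
  27a + 9b + 3c + d = 96
  125a + 25b + 5c + d = 468
  216a + 36b + 6c + d = 819
  729a + 81b + 9c + d = 2820
Solving the system yields a = 4, b = -1, c = -2, d = 3.
So f(u) = 4u^3 - u^2 - 2u + 3.
Check: f(3) = 96. ✓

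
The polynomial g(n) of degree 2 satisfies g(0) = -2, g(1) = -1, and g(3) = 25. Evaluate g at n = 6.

124

Write g(n) = an^2 + bn + c. Substituting each data point gives a linear system:
  c = -2
  a + b + c = -1
  9a + 3b + c = 25
Solving the system yields a = 4, b = -3, c = -2.
So g(n) = 4n² - 3n - 2.
Then g(6) = 124.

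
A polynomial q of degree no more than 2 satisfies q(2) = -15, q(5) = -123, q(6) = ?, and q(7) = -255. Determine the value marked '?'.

The 3 known points determine the degree-2 polynomial uniquely.
Write q(s) = as^2 + bs + c. Substituting each data point gives a linear system:
  4a + 2b + c = -15
  25a + 5b + c = -123
  49a + 7b + c = -255
Solving the system yields a = -6, b = 6, c = -3.
So q(s) = -6s² + 6s - 3.
Then q(6) = -183.

-183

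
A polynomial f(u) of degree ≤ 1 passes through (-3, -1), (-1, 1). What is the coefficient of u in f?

Write f(u) = au + b. Substituting each data point gives a linear system:
  -3a + b = -1
  -a + b = 1
Solving the system yields a = 1, b = 2.
So f(u) = u + 2.
The leading coefficient is 1.

1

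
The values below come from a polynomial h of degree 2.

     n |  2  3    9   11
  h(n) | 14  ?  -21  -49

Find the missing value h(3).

The 3 known points determine the degree-2 polynomial uniquely.
Write h(n) = an^2 + bn + c. Substituting each data point gives a linear system:
  4a + 2b + c = 14
  81a + 9b + c = -21
  121a + 11b + c = -49
Solving the system yields a = -1, b = 6, c = 6.
So h(n) = -n² + 6n + 6.
Then h(3) = 15.

15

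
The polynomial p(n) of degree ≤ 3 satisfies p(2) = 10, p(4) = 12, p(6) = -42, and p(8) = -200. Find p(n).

p(n) = -n^3 + 5n^2 - n

Write p(n) = an^3 + bn^2 + cn + d. Substituting each data point gives a linear system:
  8a + 4b + 2c + d = 10
  64a + 16b + 4c + d = 12
  216a + 36b + 6c + d = -42
  512a + 64b + 8c + d = -200
Solving the system yields a = -1, b = 5, c = -1, d = 0.
So p(n) = -n^3 + 5n^2 - n.
Check: p(4) = 12. ✓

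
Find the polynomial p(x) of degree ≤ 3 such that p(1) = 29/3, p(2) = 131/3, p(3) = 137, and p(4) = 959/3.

p(x) = 5x^3 - (1/3)x^2 + 5

Write p(x) = ax^3 + bx^2 + cx + d. Substituting each data point gives a linear system:
  a + b + c + d = 29/3
  8a + 4b + 2c + d = 131/3
  27a + 9b + 3c + d = 137
  64a + 16b + 4c + d = 959/3
Solving the system yields a = 5, b = -1/3, c = 0, d = 5.
So p(x) = 5x³ - (1/3)x² + 5.
Check: p(1) = 29/3. ✓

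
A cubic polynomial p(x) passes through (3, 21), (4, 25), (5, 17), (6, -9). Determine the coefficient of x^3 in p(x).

Write p(x) = ax^3 + bx^2 + cx + d. Substituting each data point gives a linear system:
  27a + 9b + 3c + d = 21
  64a + 16b + 4c + d = 25
  125a + 25b + 5c + d = 17
  216a + 36b + 6c + d = -9
Solving the system yields a = -1, b = 6, c = -1, d = -3.
So p(x) = -x^3 + 6x^2 - x - 3.
The leading coefficient is -1.

-1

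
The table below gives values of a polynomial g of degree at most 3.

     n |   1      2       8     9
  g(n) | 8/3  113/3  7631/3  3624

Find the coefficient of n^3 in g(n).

Write g(n) = an^3 + bn^2 + cn + d. Substituting each data point gives a linear system:
  a + b + c + d = 8/3
  8a + 4b + 2c + d = 113/3
  512a + 64b + 8c + d = 7631/3
  729a + 81b + 9c + d = 3624
Solving the system yields a = 5, b = -1/3, c = 1, d = -3.
So g(n) = 5n^3 - (1/3)n^2 + n - 3.
The leading coefficient is 5.

5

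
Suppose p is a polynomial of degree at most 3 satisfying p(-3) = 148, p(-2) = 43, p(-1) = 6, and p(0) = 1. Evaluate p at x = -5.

706

Using the Lagrange interpolation formula with nodes -3, -2, -1, 0:
  L_0(x) = (x + 2)(x + 1)x / -6
  L_1(x) = (x + 3)(x + 1)x / 2
  L_2(x) = (x + 3)(x + 2)x / -2
  L_3(x) = (x + 3)(x + 2)(x + 1) / 6
Then p(x) = 148·L_0(x) + 43·L_1(x) + 6·L_2(x) + 1·L_3(x).
Expanding and collecting terms gives p(x) = -6x^3 - 2x^2 - x + 1.
Evaluating at x = -5: p(-5) = 706.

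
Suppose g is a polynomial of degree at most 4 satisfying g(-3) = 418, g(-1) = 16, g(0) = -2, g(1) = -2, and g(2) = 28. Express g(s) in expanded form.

Using the Lagrange interpolation formula with nodes -3, -1, 0, 1, 2:
  L_0(s) = (s + 1)s(s - 1)(s - 2) / 120
  L_1(s) = (s + 3)s(s - 1)(s - 2) / -12
  L_2(s) = (s + 3)(s + 1)(s - 1)(s - 2) / 6
  L_3(s) = (s + 3)(s + 1)s(s - 2) / -8
  L_4(s) = (s + 3)(s + 1)s(s - 1) / 30
Then g(s) = 418·L_0(s) + 16·L_1(s) - 2·L_2(s) - 2·L_3(s) + 28·L_4(s).
Expanding and collecting terms gives g(s) = 3s^4 - 4s^3 + 6s^2 - 5s - 2.
Check: g(1) = -2. ✓

g(s) = 3s^4 - 4s^3 + 6s^2 - 5s - 2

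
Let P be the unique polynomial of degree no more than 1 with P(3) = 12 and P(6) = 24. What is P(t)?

Using the Lagrange interpolation formula with nodes 3, 6:
  L_0(t) = (t - 6) / -3
  L_1(t) = (t - 3) / 3
Then P(t) = 12·L_0(t) + 24·L_1(t).
Expanding and collecting terms gives P(t) = 4t.
Check: P(3) = 12. ✓

P(t) = 4t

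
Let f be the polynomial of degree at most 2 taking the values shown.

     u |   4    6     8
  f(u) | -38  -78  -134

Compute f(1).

-8

Write f(u) = au^2 + bu + c. Substituting each data point gives a linear system:
  16a + 4b + c = -38
  36a + 6b + c = -78
  64a + 8b + c = -134
Solving the system yields a = -2, b = 0, c = -6.
So f(u) = -2u^2 - 6.
Then f(1) = -8.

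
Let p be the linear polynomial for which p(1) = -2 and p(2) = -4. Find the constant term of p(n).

Write p(n) = an + b. Substituting each data point gives a linear system:
  a + b = -2
  2a + b = -4
Solving the system yields a = -2, b = 0.
So p(n) = -2n.
The constant term is 0.

0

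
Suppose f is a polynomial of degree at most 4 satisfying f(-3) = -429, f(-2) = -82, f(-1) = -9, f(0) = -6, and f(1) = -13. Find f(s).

f(s) = -6s^4 - 2s^3 + s^2 - 6

Write f(s) = as^4 + bs^3 + cs^2 + ds + e. Substituting each data point gives a linear system:
  81a - 27b + 9c - 3d + e = -429
  16a - 8b + 4c - 2d + e = -82
  a - b + c - d + e = -9
  e = -6
  a + b + c + d + e = -13
Solving the system yields a = -6, b = -2, c = 1, d = 0, e = -6.
So f(s) = -6s^4 - 2s^3 + s^2 - 6.
Check: f(0) = -6. ✓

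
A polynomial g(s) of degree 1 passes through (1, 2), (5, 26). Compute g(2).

8

Using the Lagrange interpolation formula with nodes 1, 5:
  L_0(s) = (s - 5) / -4
  L_1(s) = (s - 1) / 4
Then g(s) = 2·L_0(s) + 26·L_1(s).
Expanding and collecting terms gives g(s) = 6s - 4.
Evaluating at s = 2: g(2) = 8.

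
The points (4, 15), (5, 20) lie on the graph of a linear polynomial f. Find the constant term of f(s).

-5

Write f(s) = as + b. Substituting each data point gives a linear system:
  4a + b = 15
  5a + b = 20
Solving the system yields a = 5, b = -5.
So f(s) = 5s - 5.
The constant term is -5.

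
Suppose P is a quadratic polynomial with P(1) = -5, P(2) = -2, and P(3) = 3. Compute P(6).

30

Forward differences of the values at n = 1, 2, 3:
  P  : -5  -2  3
  Δ  : 3  5
  Δ^2: 2
The second differences are constant, confirming degree 2.
Interpolating (Newton forward form) and evaluating at n = 6 gives P(6) = 30.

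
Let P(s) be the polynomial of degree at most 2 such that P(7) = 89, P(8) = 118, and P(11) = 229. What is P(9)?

151

Write P(s) = as^2 + bs + c. Substituting each data point gives a linear system:
  49a + 7b + c = 89
  64a + 8b + c = 118
  121a + 11b + c = 229
Solving the system yields a = 2, b = -1, c = -2.
So P(s) = 2s² - s - 2.
Then P(9) = 151.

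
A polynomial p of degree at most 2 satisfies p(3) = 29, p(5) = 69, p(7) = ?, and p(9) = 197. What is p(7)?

The 3 known points determine the degree-2 polynomial uniquely.
Write p(n) = an^2 + bn + c. Substituting each data point gives a linear system:
  9a + 3b + c = 29
  25a + 5b + c = 69
  81a + 9b + c = 197
Solving the system yields a = 2, b = 4, c = -1.
So p(n) = 2n^2 + 4n - 1.
Then p(7) = 125.

125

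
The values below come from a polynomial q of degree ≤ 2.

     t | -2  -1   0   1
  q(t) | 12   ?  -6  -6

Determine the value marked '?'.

0

On equispaced nodes a degree-2 polynomial has vanishing third forward difference, so
  - q(-2) + 3·q(-1) - 3·q(0) + q(1) = 0.
Substituting the known values and solving for q(-1):
  3·q(-1) = 0
  q(-1) = 0.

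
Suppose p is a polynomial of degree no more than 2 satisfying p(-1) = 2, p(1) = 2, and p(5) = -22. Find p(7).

-46

Write p(n) = an^2 + bn + c. Substituting each data point gives a linear system:
  a - b + c = 2
  a + b + c = 2
  25a + 5b + c = -22
Solving the system yields a = -1, b = 0, c = 3.
So p(n) = -n^2 + 3.
Then p(7) = -46.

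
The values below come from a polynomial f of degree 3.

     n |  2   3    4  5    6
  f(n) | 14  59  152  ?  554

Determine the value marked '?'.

On equispaced nodes a degree-3 polynomial has vanishing fourth forward difference, so
  f(2) - 4·f(3) + 6·f(4) - 4·f(5) + f(6) = 0.
Substituting the known values and solving for f(5):
  -4·f(5) = -1244
  f(5) = 311.

311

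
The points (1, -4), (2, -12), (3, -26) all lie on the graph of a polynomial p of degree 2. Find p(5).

Using the Lagrange interpolation formula with nodes 1, 2, 3:
  L_0(x) = (x - 2)(x - 3) / 2
  L_1(x) = (x - 1)(x - 3) / -1
  L_2(x) = (x - 1)(x - 2) / 2
Then p(x) = -4·L_0(x) - 12·L_1(x) - 26·L_2(x).
Expanding and collecting terms gives p(x) = -3x^2 + x - 2.
Evaluating at x = 5: p(5) = -72.

-72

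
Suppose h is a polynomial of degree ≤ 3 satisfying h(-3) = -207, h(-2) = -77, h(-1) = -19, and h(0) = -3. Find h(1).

Forward differences of the values at x = -3, -2, -1, 0:
  h  : -207  -77  -19  -3
  Δ  : 130  58  16
  Δ^2: -72  -42
  Δ^3: 30
The third differences are constant, confirming degree 3.
Interpolating (Newton forward form) and evaluating at x = 1 gives h(1) = 1.

1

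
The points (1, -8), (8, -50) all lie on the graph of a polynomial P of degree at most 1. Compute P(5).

Using the Lagrange interpolation formula with nodes 1, 8:
  L_0(x) = (x - 8) / -7
  L_1(x) = (x - 1) / 7
Then P(x) = -8·L_0(x) - 50·L_1(x).
Expanding and collecting terms gives P(x) = -6x - 2.
Evaluating at x = 5: P(5) = -32.

-32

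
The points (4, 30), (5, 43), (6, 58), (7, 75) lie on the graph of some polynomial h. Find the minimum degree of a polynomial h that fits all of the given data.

Forward differences of the values at n = 4, 5, 6, 7:
  h  : 30  43  58  75
  Δ  : 13  15  17
  Δ^2: 2  2
  Δ^3: 0
The second differences are constant (2) and nonzero, while all higher differences vanish, so the minimal degree is 2.

2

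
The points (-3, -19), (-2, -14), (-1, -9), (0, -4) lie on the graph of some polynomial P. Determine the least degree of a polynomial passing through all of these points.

Forward differences of the values at s = -3, -2, -1, 0:
  P  : -19  -14  -9  -4
  Δ  : 5  5  5
  Δ^2: 0  0
  Δ^3: 0
The first differences are constant (5) and nonzero, while all higher differences vanish, so the minimal degree is 1.

1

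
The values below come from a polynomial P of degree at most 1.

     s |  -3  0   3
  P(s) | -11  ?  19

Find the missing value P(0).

4

On equispaced nodes a degree-1 polynomial has vanishing second forward difference, so
  P(-3) - 2·P(0) + P(3) = 0.
Substituting the known values and solving for P(0):
  -2·P(0) = -8
  P(0) = 4.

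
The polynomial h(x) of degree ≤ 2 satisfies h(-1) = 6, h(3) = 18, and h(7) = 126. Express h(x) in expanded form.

Write h(x) = ax^2 + bx + c. Substituting each data point gives a linear system:
  a - b + c = 6
  9a + 3b + c = 18
  49a + 7b + c = 126
Solving the system yields a = 3, b = -3, c = 0.
So h(x) = 3x^2 - 3x.
Check: h(-1) = 6. ✓

h(x) = 3x^2 - 3x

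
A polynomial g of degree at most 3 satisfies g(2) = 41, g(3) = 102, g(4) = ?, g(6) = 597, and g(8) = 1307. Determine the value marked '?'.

The 4 known points determine the degree-3 polynomial uniquely.
Write g(s) = as^3 + bs^2 + cs + d. Substituting each data point gives a linear system:
  8a + 4b + 2c + d = 41
  27a + 9b + 3c + d = 102
  216a + 36b + 6c + d = 597
  512a + 64b + 8c + d = 1307
Solving the system yields a = 2, b = 4, c = 3, d = 3.
So g(s) = 2s^3 + 4s^2 + 3s + 3.
Then g(4) = 207.

207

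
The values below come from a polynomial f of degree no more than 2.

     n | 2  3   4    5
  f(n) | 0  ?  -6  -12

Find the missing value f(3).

On equispaced nodes a degree-2 polynomial has vanishing third forward difference, so
  - f(2) + 3·f(3) - 3·f(4) + f(5) = 0.
Substituting the known values and solving for f(3):
  3·f(3) = -6
  f(3) = -2.

-2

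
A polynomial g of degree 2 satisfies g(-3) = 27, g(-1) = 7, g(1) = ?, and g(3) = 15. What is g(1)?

The 3 known points determine the degree-2 polynomial uniquely.
Write g(t) = at^2 + bt + c. Substituting each data point gives a linear system:
  9a - 3b + c = 27
  a - b + c = 7
  9a + 3b + c = 15
Solving the system yields a = 2, b = -2, c = 3.
So g(t) = 2t^2 - 2t + 3.
Then g(1) = 3.

3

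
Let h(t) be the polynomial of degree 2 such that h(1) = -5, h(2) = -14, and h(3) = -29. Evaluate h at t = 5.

Using the Lagrange interpolation formula with nodes 1, 2, 3:
  L_0(t) = (t - 2)(t - 3) / 2
  L_1(t) = (t - 1)(t - 3) / -1
  L_2(t) = (t - 1)(t - 2) / 2
Then h(t) = -5·L_0(t) - 14·L_1(t) - 29·L_2(t).
Expanding and collecting terms gives h(t) = -3t² - 2.
Evaluating at t = 5: h(5) = -77.

-77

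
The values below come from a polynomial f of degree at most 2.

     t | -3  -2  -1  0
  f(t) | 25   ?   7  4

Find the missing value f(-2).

The 3 known points determine the degree-2 polynomial uniquely.
Write f(t) = at^2 + bt + c. Substituting each data point gives a linear system:
  9a - 3b + c = 25
  a - b + c = 7
  c = 4
Solving the system yields a = 2, b = -1, c = 4.
So f(t) = 2t² - t + 4.
Then f(-2) = 14.

14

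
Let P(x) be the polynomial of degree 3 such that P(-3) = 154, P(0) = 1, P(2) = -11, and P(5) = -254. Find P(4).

Using the Lagrange interpolation formula with nodes -3, 0, 2, 5:
  L_0(x) = x(x - 2)(x - 5) / -120
  L_1(x) = (x + 3)(x - 2)(x - 5) / 30
  L_2(x) = (x + 3)x(x - 5) / -30
  L_3(x) = (x + 3)x(x - 2) / 120
Then P(x) = 154·L_0(x) + 1·L_1(x) - 11·L_2(x) - 254·L_3(x).
Expanding and collecting terms gives P(x) = -3x³ + 6x² - 6x + 1.
Evaluating at x = 4: P(4) = -119.

-119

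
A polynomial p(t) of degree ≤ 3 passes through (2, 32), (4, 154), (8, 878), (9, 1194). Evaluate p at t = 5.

Using the Lagrange interpolation formula with nodes 2, 4, 8, 9:
  L_0(t) = (t - 4)(t - 8)(t - 9) / -84
  L_1(t) = (t - 2)(t - 8)(t - 9) / 40
  L_2(t) = (t - 2)(t - 4)(t - 9) / -24
  L_3(t) = (t - 2)(t - 4)(t - 8) / 35
Then p(t) = 32·L_0(t) + 154·L_1(t) + 878·L_2(t) + 1194·L_3(t).
Expanding and collecting terms gives p(t) = t³ + 6t² - 3t + 6.
Evaluating at t = 5: p(5) = 266.

266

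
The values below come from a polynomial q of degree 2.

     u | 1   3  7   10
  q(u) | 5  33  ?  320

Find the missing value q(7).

The 3 known points determine the degree-2 polynomial uniquely.
Write q(u) = au^2 + bu + c. Substituting each data point gives a linear system:
  a + b + c = 5
  9a + 3b + c = 33
  100a + 10b + c = 320
Solving the system yields a = 3, b = 2, c = 0.
So q(u) = 3u^2 + 2u.
Then q(7) = 161.

161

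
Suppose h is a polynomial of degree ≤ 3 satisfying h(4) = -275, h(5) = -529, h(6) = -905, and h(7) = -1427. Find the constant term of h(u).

1

Write h(u) = au^3 + bu^2 + cu + d. Substituting each data point gives a linear system:
  64a + 16b + 4c + d = -275
  125a + 25b + 5c + d = -529
  216a + 36b + 6c + d = -905
  343a + 49b + 7c + d = -1427
Solving the system yields a = -4, b = -1, c = -1, d = 1.
So h(u) = -4u^3 - u^2 - u + 1.
The constant term is 1.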